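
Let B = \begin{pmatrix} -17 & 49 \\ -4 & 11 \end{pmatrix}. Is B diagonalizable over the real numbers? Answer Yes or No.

Characteristic polynomial: p(λ) = λ^2 + 6λ + 9 = (λ + 3)^2.
λ = -3 has algebraic multiplicity 2; rank(B + 3I) = 1, so geometric multiplicity = 1.
Geometric multiplicity < algebraic multiplicity, so B is not diagonalizable.

No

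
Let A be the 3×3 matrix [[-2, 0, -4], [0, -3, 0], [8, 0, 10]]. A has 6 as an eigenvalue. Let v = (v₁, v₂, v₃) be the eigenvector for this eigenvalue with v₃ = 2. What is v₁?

-1

A − 6I = [[-8, 0, -4], [0, -9, 0], [8, 0, 4]].
Solving (A − 6I)v = 0 gives the eigenspace spanned by (-1, 0, 2).
With v₃ = 2, v = (-1, 0, 2), so v₁ = -1.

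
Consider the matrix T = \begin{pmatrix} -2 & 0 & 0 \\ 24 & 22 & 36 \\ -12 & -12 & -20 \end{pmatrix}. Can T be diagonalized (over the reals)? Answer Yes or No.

Yes

Characteristic polynomial: p(s) = s^3 - 12s - 16 = (s - 4)(s + 2)^2.
s = -2 has algebraic multiplicity 2; rank(T + 2I) = 1, so geometric multiplicity = 2.
Every eigenvalue has geometric = algebraic multiplicity, so T is diagonalizable.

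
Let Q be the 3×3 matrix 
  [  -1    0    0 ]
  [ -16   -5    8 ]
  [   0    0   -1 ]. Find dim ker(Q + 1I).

Q + 1I = [[0, 0, 0], [-16, -4, 8], [0, 0, 0]].
This matrix has rank 1, so its null space has dimension 3 − 1 = 2.

2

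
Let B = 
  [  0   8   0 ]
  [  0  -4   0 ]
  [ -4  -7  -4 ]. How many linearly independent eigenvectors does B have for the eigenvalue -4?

B + 4I = [[4, 8, 0], [0, 0, 0], [-4, -7, 0]].
This matrix has rank 2, so its null space has dimension 3 − 2 = 1.

1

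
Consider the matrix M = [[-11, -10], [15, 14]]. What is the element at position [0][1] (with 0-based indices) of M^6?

Characteristic polynomial: μ^2 - 3μ - 4 = (μ - 4)(μ + 1), so the eigenvalues are -1, 4.
μ=4: eigenvector (-2, 3).
μ=-1: eigenvector (-1, 1).
P = [[-2, -1], [3, 1]], D = diag(4, -1), P⁻¹ = [[1, 1], [-3, -2]].
M⁶ = P·diag(4096, 1)·P⁻¹ = [[-8189, -8190], [12285, 12286]].
The requested entry is -8190.

-8190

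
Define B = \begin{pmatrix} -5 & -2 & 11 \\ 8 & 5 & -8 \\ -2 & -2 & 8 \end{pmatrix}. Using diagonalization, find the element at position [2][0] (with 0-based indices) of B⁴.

-1342

Characteristic polynomial: r^3 - 8r^2 - 3r + 90 = (r - 6)(r - 5)(r + 3), so the eigenvalues are -3, 5, 6.
r=-3: eigenvector (1, -1, 0).
r=5: eigenvector (2, 1, 2).
r=6: eigenvector (1, 0, 1).
P = [[1, 2, 1], [-1, 1, 0], [0, 2, 1]], D = diag(-3, 5, 6), P⁻¹ = [[1, 0, -1], [1, 1, -1], [-2, -2, 3]].
B⁴ = P·diag(81, 625, 1296)·P⁻¹ = [[-1261, -1342, 2557], [544, 625, -544], [-1342, -1342, 2638]].
The requested entry is -1342.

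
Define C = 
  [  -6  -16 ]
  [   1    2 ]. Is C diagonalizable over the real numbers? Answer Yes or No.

Characteristic polynomial: p(t) = t^2 + 4t + 4 = (t + 2)^2.
t = -2 has algebraic multiplicity 2; rank(C + 2I) = 1, so geometric multiplicity = 1.
Geometric multiplicity < algebraic multiplicity, so C is not diagonalizable.

No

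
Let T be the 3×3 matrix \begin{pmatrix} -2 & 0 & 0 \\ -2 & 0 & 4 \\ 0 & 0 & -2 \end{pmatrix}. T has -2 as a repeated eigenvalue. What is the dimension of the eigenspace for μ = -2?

T + 2I = [[0, 0, 0], [-2, 2, 4], [0, 0, 0]].
This matrix has rank 1, so its null space has dimension 3 − 1 = 2.

2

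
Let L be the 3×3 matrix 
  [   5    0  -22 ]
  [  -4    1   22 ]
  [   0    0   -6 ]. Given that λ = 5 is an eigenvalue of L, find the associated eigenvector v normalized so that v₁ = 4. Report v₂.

L − 5I = [[0, 0, -22], [-4, -4, 22], [0, 0, -11]].
Solving (L − 5I)v = 0 gives the eigenspace spanned by (4, -4, 0).
With v₁ = 4, v = (4, -4, 0), so v₂ = -4.

-4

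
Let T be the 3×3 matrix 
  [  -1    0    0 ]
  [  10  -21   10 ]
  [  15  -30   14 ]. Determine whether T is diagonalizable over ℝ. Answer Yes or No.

Yes

Characteristic polynomial: p(μ) = μ^3 + 8μ^2 + 13μ + 6 = (μ + 1)^2(μ + 6).
μ = -1 has algebraic multiplicity 2; rank(T + 1I) = 1, so geometric multiplicity = 2.
Every eigenvalue has geometric = algebraic multiplicity, so T is diagonalizable.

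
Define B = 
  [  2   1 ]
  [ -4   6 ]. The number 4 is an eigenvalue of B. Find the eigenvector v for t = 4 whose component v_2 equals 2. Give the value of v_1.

B − 4I = [[-2, 1], [-4, 2]].
Solving (B − 4I)v = 0 gives the eigenspace spanned by (1, 2).
With v_2 = 2, v = (1, 2), so v_1 = 1.

1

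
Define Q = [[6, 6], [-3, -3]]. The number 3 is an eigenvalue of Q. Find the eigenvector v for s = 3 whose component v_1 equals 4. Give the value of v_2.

Q − 3I = [[3, 6], [-3, -6]].
Solving (Q − 3I)v = 0 gives the eigenspace spanned by (4, -2).
With v_1 = 4, v = (4, -2), so v_2 = -2.

-2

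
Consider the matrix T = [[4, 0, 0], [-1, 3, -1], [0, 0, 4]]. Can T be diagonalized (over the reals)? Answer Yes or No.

Yes

Characteristic polynomial: p(μ) = μ^3 - 11μ^2 + 40μ - 48 = (μ - 4)^2(μ - 3).
μ = 4 has algebraic multiplicity 2; rank(T − 4I) = 1, so geometric multiplicity = 2.
Every eigenvalue has geometric = algebraic multiplicity, so T is diagonalizable.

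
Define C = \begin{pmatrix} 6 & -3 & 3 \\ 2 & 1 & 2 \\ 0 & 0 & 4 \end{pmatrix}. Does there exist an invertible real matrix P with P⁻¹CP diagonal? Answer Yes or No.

Characteristic polynomial: p(t) = t^3 - 11t^2 + 40t - 48 = (t - 4)^2(t - 3).
t = 4 has algebraic multiplicity 2; rank(C − 4I) = 2, so geometric multiplicity = 1.
Geometric multiplicity < algebraic multiplicity, so C is not diagonalizable.

No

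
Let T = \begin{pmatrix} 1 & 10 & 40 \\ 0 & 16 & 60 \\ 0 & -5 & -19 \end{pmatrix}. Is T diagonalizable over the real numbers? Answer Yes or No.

Yes

Characteristic polynomial: p(μ) = μ^3 + 2μ^2 - 7μ + 4 = (μ - 1)^2(μ + 4).
μ = 1 has algebraic multiplicity 2; rank(T − 1I) = 1, so geometric multiplicity = 2.
Every eigenvalue has geometric = algebraic multiplicity, so T is diagonalizable.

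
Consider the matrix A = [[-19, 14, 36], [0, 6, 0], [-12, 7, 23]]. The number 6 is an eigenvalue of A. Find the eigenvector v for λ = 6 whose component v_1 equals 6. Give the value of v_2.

A − 6I = [[-25, 14, 36], [0, 0, 0], [-12, 7, 17]].
Solving (A − 6I)v = 0 gives the eigenspace spanned by (6, 3, 3).
With v_1 = 6, v = (6, 3, 3), so v_2 = 3.

3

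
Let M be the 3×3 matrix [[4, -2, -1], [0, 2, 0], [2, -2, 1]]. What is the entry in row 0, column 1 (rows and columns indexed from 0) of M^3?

-38

Characteristic polynomial: s^3 - 7s^2 + 16s - 12 = (s - 3)(s - 2)^2, so the eigenvalues are 2, 2, 3.
s=2: eigenvector (0, 1, -2).
s=3: eigenvector (1, 0, 1).
s=2: eigenvector (1, 0, 2).
P = [[0, 1, 1], [1, 0, 0], [-2, 1, 2]], D = diag(2, 3, 2), P⁻¹ = [[0, 1, 0], [2, -2, -1], [-1, 2, 1]].
M³ = P·diag(8, 27, 8)·P⁻¹ = [[46, -38, -19], [0, 8, 0], [38, -38, -11]].
The requested entry is -38.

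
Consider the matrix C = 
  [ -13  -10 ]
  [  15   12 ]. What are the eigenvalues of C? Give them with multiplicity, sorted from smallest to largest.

Characteristic polynomial: p(μ) = μ^2 + μ - 6 = (μ - 2)(μ + 3).
Roots (with multiplicity): -3, 2.

-3, 2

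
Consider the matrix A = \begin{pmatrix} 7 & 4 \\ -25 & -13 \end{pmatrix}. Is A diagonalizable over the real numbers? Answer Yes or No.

No

Characteristic polynomial: p(r) = r^2 + 6r + 9 = (r + 3)^2.
r = -3 has algebraic multiplicity 2; rank(A + 3I) = 1, so geometric multiplicity = 1.
Geometric multiplicity < algebraic multiplicity, so A is not diagonalizable.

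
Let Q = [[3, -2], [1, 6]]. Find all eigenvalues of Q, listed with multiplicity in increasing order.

4, 5

Characteristic polynomial: p(t) = t^2 - 9t + 20 = (t - 5)(t - 4).
Roots (with multiplicity): 4, 5.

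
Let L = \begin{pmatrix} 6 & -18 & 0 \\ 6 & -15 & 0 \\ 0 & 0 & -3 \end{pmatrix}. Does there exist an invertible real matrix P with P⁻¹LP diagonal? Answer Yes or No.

Yes

Characteristic polynomial: p(λ) = λ^3 + 12λ^2 + 45λ + 54 = (λ + 3)^2(λ + 6).
λ = -3 has algebraic multiplicity 2; rank(L + 3I) = 1, so geometric multiplicity = 2.
Every eigenvalue has geometric = algebraic multiplicity, so L is diagonalizable.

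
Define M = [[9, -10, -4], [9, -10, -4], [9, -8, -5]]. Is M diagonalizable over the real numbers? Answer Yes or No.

Characteristic polynomial: p(t) = t^3 + 6t^2 + 9t = t(t + 3)^2.
t = -3 has algebraic multiplicity 2; rank(M + 3I) = 2, so geometric multiplicity = 1.
Geometric multiplicity < algebraic multiplicity, so M is not diagonalizable.

No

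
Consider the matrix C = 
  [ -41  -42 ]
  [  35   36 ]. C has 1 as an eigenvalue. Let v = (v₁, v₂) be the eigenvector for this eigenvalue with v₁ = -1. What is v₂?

1

C − 1I = [[-42, -42], [35, 35]].
Solving (C − 1I)v = 0 gives the eigenspace spanned by (-1, 1).
With v₁ = -1, v = (-1, 1), so v₂ = 1.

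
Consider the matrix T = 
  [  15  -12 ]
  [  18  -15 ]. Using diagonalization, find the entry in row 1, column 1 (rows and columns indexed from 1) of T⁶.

Characteristic polynomial: λ^2 - 9 = (λ - 3)(λ + 3), so the eigenvalues are -3, 3.
λ=-3: eigenvector (-2, -3).
λ=3: eigenvector (1, 1).
P = [[-2, 1], [-3, 1]], D = diag(-3, 3), P⁻¹ = [[1, -1], [3, -2]].
T⁶ = P·diag(729, 729)·P⁻¹ = [[729, 0], [0, 729]].
The requested entry is 729.

729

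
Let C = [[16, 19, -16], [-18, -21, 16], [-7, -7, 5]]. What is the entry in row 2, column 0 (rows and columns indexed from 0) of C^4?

-609

Characteristic polynomial: μ^3 - 19μ - 30 = (μ - 5)(μ + 2)(μ + 3), so the eigenvalues are -3, -2, 5.
μ=5: eigenvector (-2, 2, 1).
μ=-3: eigenvector (-1, 1, 0).
μ=-2: eigenvector (3, -2, 1).
P = [[-2, -1, 3], [2, 1, -2], [1, 0, 1]], D = diag(5, -3, -2), P⁻¹ = [[-1, -1, 1], [4, 5, -2], [1, 1, 0]].
C⁴ = P·diag(625, 81, 16)·P⁻¹ = [[974, 893, -1088], [-958, -877, 1088], [-609, -609, 625]].
The requested entry is -609.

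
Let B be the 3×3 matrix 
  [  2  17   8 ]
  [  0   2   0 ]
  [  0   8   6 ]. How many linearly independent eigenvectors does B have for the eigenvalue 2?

1

B − 2I = [[0, 17, 8], [0, 0, 0], [0, 8, 4]].
This matrix has rank 2, so its null space has dimension 3 − 2 = 1.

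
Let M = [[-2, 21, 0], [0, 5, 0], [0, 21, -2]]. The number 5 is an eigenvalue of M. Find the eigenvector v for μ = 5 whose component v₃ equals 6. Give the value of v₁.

M − 5I = [[-7, 21, 0], [0, 0, 0], [0, 21, -7]].
Solving (M − 5I)v = 0 gives the eigenspace spanned by (6, 2, 6).
With v₃ = 6, v = (6, 2, 6), so v₁ = 6.

6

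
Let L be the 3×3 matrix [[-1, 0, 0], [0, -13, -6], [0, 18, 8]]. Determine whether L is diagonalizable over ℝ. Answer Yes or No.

Characteristic polynomial: p(r) = r^3 + 6r^2 + 9r + 4 = (r + 1)^2(r + 4).
r = -1 has algebraic multiplicity 2; rank(L + 1I) = 1, so geometric multiplicity = 2.
Every eigenvalue has geometric = algebraic multiplicity, so L is diagonalizable.

Yes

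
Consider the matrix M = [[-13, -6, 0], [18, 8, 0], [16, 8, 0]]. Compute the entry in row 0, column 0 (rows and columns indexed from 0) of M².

61

Characteristic polynomial: λ^3 + 5λ^2 + 4λ = λ(λ + 1)(λ + 4), so the eigenvalues are -4, -1, 0.
λ=-1: eigenvector (1, -2, 0).
λ=-4: eigenvector (2, -3, -2).
λ=0: eigenvector (0, 0, 1).
P = [[1, 2, 0], [-2, -3, 0], [0, -2, 1]], D = diag(-1, -4, 0), P⁻¹ = [[-3, -2, 0], [2, 1, 0], [4, 2, 1]].
M² = P·diag(1, 16, 0)·P⁻¹ = [[61, 30, 0], [-90, -44, 0], [-64, -32, 0]].
The requested entry is 61.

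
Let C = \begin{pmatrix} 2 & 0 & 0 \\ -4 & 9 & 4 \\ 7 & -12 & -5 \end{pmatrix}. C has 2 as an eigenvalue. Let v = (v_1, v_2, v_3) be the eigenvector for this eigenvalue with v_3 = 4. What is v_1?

C − 2I = [[0, 0, 0], [-4, 7, 4], [7, -12, -7]].
Solving (C − 2I)v = 0 gives the eigenspace spanned by (4, 0, 4).
With v_3 = 4, v = (4, 0, 4), so v_1 = 4.

4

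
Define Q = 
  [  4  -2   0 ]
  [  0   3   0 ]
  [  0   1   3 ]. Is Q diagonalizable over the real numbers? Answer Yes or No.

Characteristic polynomial: p(s) = s^3 - 10s^2 + 33s - 36 = (s - 4)(s - 3)^2.
s = 3 has algebraic multiplicity 2; rank(Q − 3I) = 2, so geometric multiplicity = 1.
Geometric multiplicity < algebraic multiplicity, so Q is not diagonalizable.

No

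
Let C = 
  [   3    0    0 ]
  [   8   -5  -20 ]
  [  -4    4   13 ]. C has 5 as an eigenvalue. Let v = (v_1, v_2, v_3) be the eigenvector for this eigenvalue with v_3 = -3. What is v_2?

C − 5I = [[-2, 0, 0], [8, -10, -20], [-4, 4, 8]].
Solving (C − 5I)v = 0 gives the eigenspace spanned by (0, 6, -3).
With v_3 = -3, v = (0, 6, -3), so v_2 = 6.

6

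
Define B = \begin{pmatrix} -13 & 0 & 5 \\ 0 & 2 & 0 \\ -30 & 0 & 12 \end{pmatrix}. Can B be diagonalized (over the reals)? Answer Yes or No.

Characteristic polynomial: p(t) = t^3 - t^2 - 8t + 12 = (t - 2)^2(t + 3).
t = 2 has algebraic multiplicity 2; rank(B − 2I) = 1, so geometric multiplicity = 2.
Every eigenvalue has geometric = algebraic multiplicity, so B is diagonalizable.

Yes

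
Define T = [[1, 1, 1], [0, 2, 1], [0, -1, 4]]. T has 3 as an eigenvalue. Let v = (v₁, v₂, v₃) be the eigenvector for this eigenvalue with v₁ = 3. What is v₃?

3

T − 3I = [[-2, 1, 1], [0, -1, 1], [0, -1, 1]].
Solving (T − 3I)v = 0 gives the eigenspace spanned by (3, 3, 3).
With v₁ = 3, v = (3, 3, 3), so v₃ = 3.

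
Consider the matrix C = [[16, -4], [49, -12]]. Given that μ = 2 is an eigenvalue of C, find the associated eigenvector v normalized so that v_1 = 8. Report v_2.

28

C − 2I = [[14, -4], [49, -14]].
Solving (C − 2I)v = 0 gives the eigenspace spanned by (8, 28).
With v_1 = 8, v = (8, 28), so v_2 = 28.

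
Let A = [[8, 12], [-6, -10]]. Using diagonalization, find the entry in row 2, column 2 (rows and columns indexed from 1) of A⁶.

Characteristic polynomial: μ^2 + 2μ - 8 = (μ - 2)(μ + 4), so the eigenvalues are -4, 2.
μ=2: eigenvector (-2, 1).
μ=-4: eigenvector (-1, 1).
P = [[-2, -1], [1, 1]], D = diag(2, -4), P⁻¹ = [[-1, -1], [1, 2]].
A⁶ = P·diag(64, 4096)·P⁻¹ = [[-3968, -8064], [4032, 8128]].
The requested entry is 8128.

8128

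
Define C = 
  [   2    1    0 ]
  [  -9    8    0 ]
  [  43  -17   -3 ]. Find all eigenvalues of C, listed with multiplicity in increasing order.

Characteristic polynomial: p(λ) = λ^3 - 7λ^2 - 5λ + 75 = (λ - 5)^2(λ + 3).
Roots (with multiplicity): -3, 5, 5.

-3, 5, 5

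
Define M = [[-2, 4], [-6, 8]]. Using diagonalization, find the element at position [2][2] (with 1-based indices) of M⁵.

Characteristic polynomial: λ^2 - 6λ + 8 = (λ - 4)(λ - 2), so the eigenvalues are 2, 4.
λ=2: eigenvector (1, 1).
λ=4: eigenvector (-2, -3).
P = [[1, -2], [1, -3]], D = diag(2, 4), P⁻¹ = [[3, -2], [1, -1]].
M⁵ = P·diag(32, 1024)·P⁻¹ = [[-1952, 1984], [-2976, 3008]].
The requested entry is 3008.

3008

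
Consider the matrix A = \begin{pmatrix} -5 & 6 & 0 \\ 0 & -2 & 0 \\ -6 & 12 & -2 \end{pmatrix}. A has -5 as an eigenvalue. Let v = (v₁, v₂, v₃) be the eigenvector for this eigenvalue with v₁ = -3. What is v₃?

A + 5I = [[0, 6, 0], [0, 3, 0], [-6, 12, 3]].
Solving (A + 5I)v = 0 gives the eigenspace spanned by (-3, 0, -6).
With v₁ = -3, v = (-3, 0, -6), so v₃ = -6.

-6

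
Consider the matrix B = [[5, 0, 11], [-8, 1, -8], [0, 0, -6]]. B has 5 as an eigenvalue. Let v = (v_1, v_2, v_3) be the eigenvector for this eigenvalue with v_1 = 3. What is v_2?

-6

B − 5I = [[0, 0, 11], [-8, -4, -8], [0, 0, -11]].
Solving (B − 5I)v = 0 gives the eigenspace spanned by (3, -6, 0).
With v_1 = 3, v = (3, -6, 0), so v_2 = -6.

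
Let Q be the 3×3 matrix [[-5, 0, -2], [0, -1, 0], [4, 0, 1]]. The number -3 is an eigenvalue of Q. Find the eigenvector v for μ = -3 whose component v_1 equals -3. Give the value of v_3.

Q + 3I = [[-2, 0, -2], [0, 2, 0], [4, 0, 4]].
Solving (Q + 3I)v = 0 gives the eigenspace spanned by (-3, 0, 3).
With v_1 = -3, v = (-3, 0, 3), so v_3 = 3.

3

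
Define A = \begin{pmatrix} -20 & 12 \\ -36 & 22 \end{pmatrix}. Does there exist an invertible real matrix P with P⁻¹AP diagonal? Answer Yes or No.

Characteristic polynomial: p(r) = r^2 - 2r - 8 = (r - 4)(r + 2).
All 2 eigenvalues are distinct, so A is diagonalizable.

Yes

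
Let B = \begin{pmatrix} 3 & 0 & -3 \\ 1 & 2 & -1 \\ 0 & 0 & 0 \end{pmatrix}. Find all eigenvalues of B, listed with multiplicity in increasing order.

Characteristic polynomial: p(r) = r^3 - 5r^2 + 6r = r(r - 3)(r - 2).
Roots (with multiplicity): 0, 2, 3.

0, 2, 3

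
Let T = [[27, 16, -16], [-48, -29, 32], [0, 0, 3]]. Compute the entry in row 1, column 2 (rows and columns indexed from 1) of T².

Characteristic polynomial: r^3 - r^2 - 21r + 45 = (r - 3)^2(r + 5), so the eigenvalues are -5, 3, 3.
r=3: eigenvector (2, -3, 0).
r=-5: eigenvector (1, -2, 0).
r=3: eigenvector (-2, 4, 1).
P = [[2, 1, -2], [-3, -2, 4], [0, 0, 1]], D = diag(3, -5, 3), P⁻¹ = [[2, 1, 0], [-3, -2, 2], [0, 0, 1]].
T² = P·diag(9, 25, 9)·P⁻¹ = [[-39, -32, 32], [96, 73, -64], [0, 0, 9]].
The requested entry is -32.

-32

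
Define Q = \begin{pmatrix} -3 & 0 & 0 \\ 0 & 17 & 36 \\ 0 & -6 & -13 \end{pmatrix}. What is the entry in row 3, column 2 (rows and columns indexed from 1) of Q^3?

-126

Characteristic polynomial: r^3 - r^2 - 17r - 15 = (r - 5)(r + 1)(r + 3), so the eigenvalues are -3, -1, 5.
r=-3: eigenvector (1, 0, 0).
r=-1: eigenvector (0, -2, 1).
r=5: eigenvector (0, -3, 1).
P = [[1, 0, 0], [0, -2, -3], [0, 1, 1]], D = diag(-3, -1, 5), P⁻¹ = [[1, 0, 0], [0, 1, 3], [0, -1, -2]].
Q³ = P·diag(-27, -1, 125)·P⁻¹ = [[-27, 0, 0], [0, 377, 756], [0, -126, -253]].
The requested entry is -126.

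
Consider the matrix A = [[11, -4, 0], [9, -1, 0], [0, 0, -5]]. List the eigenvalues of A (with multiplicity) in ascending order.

-5, 5, 5

Characteristic polynomial: p(r) = r^3 - 5r^2 - 25r + 125 = (r - 5)^2(r + 5).
Roots (with multiplicity): -5, 5, 5.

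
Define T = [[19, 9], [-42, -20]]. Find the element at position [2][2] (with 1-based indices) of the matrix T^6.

Characteristic polynomial: r^2 + r - 2 = (r - 1)(r + 2), so the eigenvalues are -2, 1.
r=1: eigenvector (1, -2).
r=-2: eigenvector (-3, 7).
P = [[1, -3], [-2, 7]], D = diag(1, -2), P⁻¹ = [[7, 3], [2, 1]].
T⁶ = P·diag(1, 64)·P⁻¹ = [[-377, -189], [882, 442]].
The requested entry is 442.

442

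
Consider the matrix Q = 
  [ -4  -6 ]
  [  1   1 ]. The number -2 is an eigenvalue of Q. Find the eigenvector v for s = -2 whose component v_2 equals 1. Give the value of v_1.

Q + 2I = [[-2, -6], [1, 3]].
Solving (Q + 2I)v = 0 gives the eigenspace spanned by (-3, 1).
With v_2 = 1, v = (-3, 1), so v_1 = -3.

-3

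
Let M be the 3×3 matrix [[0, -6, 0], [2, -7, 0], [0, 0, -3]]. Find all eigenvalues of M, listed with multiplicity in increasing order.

Characteristic polynomial: p(s) = s^3 + 10s^2 + 33s + 36 = (s + 3)^2(s + 4).
Roots (with multiplicity): -4, -3, -3.

-4, -3, -3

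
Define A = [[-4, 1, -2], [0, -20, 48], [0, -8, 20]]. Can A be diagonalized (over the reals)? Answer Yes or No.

Characteristic polynomial: p(λ) = λ^3 + 4λ^2 - 16λ - 64 = (λ - 4)(λ + 4)^2.
λ = -4 has algebraic multiplicity 2; rank(A + 4I) = 2, so geometric multiplicity = 1.
Geometric multiplicity < algebraic multiplicity, so A is not diagonalizable.

No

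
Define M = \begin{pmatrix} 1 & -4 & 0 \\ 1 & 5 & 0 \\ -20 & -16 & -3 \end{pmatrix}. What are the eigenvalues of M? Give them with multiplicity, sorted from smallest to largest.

Characteristic polynomial: p(s) = s^3 - 3s^2 - 9s + 27 = (s - 3)^2(s + 3).
Roots (with multiplicity): -3, 3, 3.

-3, 3, 3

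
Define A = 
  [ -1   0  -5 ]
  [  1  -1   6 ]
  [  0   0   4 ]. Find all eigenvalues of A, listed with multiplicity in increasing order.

-1, -1, 4

Characteristic polynomial: p(t) = t^3 - 2t^2 - 7t - 4 = (t - 4)(t + 1)^2.
Roots (with multiplicity): -1, -1, 4.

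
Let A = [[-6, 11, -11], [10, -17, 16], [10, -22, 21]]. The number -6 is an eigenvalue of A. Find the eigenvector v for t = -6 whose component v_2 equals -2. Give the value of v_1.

A + 6I = [[0, 11, -11], [10, -11, 16], [10, -22, 27]].
Solving (A + 6I)v = 0 gives the eigenspace spanned by (1, -2, -2).
With v_2 = -2, v = (1, -2, -2), so v_1 = 1.

1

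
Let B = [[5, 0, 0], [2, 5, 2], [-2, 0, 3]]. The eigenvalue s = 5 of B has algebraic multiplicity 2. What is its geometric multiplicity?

2

B − 5I = [[0, 0, 0], [2, 0, 2], [-2, 0, -2]].
This matrix has rank 1, so its null space has dimension 3 − 1 = 2.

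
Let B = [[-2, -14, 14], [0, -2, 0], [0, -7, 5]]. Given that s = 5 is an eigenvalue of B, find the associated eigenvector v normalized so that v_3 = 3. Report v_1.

B − 5I = [[-7, -14, 14], [0, -7, 0], [0, -7, 0]].
Solving (B − 5I)v = 0 gives the eigenspace spanned by (6, 0, 3).
With v_3 = 3, v = (6, 0, 3), so v_1 = 6.

6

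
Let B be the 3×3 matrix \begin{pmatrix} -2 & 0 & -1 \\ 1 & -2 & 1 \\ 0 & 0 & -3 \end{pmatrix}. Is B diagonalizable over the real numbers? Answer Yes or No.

No

Characteristic polynomial: p(s) = s^3 + 7s^2 + 16s + 12 = (s + 2)^2(s + 3).
s = -2 has algebraic multiplicity 2; rank(B + 2I) = 2, so geometric multiplicity = 1.
Geometric multiplicity < algebraic multiplicity, so B is not diagonalizable.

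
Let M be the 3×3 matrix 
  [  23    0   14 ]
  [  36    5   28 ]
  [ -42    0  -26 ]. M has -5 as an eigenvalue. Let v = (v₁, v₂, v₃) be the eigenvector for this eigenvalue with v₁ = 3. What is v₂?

6

M + 5I = [[28, 0, 14], [36, 10, 28], [-42, 0, -21]].
Solving (M + 5I)v = 0 gives the eigenspace spanned by (3, 6, -6).
With v₁ = 3, v = (3, 6, -6), so v₂ = 6.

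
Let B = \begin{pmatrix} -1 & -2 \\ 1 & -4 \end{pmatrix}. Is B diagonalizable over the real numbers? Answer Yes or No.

Characteristic polynomial: p(s) = s^2 + 5s + 6 = (s + 2)(s + 3).
All 2 eigenvalues are distinct, so B is diagonalizable.

Yes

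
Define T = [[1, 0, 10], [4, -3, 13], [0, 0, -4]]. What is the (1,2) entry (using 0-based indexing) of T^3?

Characteristic polynomial: s^3 + 6s^2 + 5s - 12 = (s - 1)(s + 3)(s + 4), so the eigenvalues are -4, -3, 1.
s=1: eigenvector (1, 1, 0).
s=-3: eigenvector (0, 1, 0).
s=-4: eigenvector (-2, -5, 1).
P = [[1, 0, -2], [1, 1, -5], [0, 0, 1]], D = diag(1, -3, -4), P⁻¹ = [[1, 0, 2], [-1, 1, 3], [0, 0, 1]].
T³ = P·diag(1, -27, -64)·P⁻¹ = [[1, 0, 130], [28, -27, 241], [0, 0, -64]].
The requested entry is 241.

241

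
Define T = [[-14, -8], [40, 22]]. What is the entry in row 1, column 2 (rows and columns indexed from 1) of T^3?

Characteristic polynomial: r^2 - 8r + 12 = (r - 6)(r - 2), so the eigenvalues are 2, 6.
r=2: eigenvector (1, -2).
r=6: eigenvector (-2, 5).
P = [[1, -2], [-2, 5]], D = diag(2, 6), P⁻¹ = [[5, 2], [2, 1]].
T³ = P·diag(8, 216)·P⁻¹ = [[-824, -416], [2080, 1048]].
The requested entry is -416.

-416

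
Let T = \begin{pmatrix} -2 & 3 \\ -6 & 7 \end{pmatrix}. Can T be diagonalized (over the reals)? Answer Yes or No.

Characteristic polynomial: p(s) = s^2 - 5s + 4 = (s - 4)(s - 1).
All 2 eigenvalues are distinct, so T is diagonalizable.

Yes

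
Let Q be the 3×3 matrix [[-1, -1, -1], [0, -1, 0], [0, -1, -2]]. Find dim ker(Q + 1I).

Q + 1I = [[0, -1, -1], [0, 0, 0], [0, -1, -1]].
This matrix has rank 1, so its null space has dimension 3 − 1 = 2.

2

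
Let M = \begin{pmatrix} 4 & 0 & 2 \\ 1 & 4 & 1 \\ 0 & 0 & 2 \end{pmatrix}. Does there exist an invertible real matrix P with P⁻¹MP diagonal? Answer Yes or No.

No

Characteristic polynomial: p(t) = t^3 - 10t^2 + 32t - 32 = (t - 4)^2(t - 2).
t = 4 has algebraic multiplicity 2; rank(M − 4I) = 2, so geometric multiplicity = 1.
Geometric multiplicity < algebraic multiplicity, so M is not diagonalizable.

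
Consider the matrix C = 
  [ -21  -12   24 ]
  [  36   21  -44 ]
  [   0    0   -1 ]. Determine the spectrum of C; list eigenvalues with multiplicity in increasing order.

Characteristic polynomial: p(μ) = μ^3 + μ^2 - 9μ - 9 = (μ - 3)(μ + 1)(μ + 3).
Roots (with multiplicity): -3, -1, 3.

-3, -1, 3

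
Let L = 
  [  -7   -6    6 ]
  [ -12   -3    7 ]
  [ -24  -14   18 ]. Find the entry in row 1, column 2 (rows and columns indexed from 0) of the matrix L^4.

993

Characteristic polynomial: λ^3 - 8λ^2 + 11λ + 20 = (λ - 5)(λ - 4)(λ + 1), so the eigenvalues are -1, 4, 5.
λ=5: eigenvector (1, 2, 4).
λ=-1: eigenvector (-1, -1, -2).
λ=4: eigenvector (0, -1, -1).
P = [[1, -1, 0], [2, -1, -1], [4, -2, -1]], D = diag(5, -1, 4), P⁻¹ = [[-1, -1, 1], [-2, -1, 1], [0, -2, 1]].
L⁴ = P·diag(625, 1, 256)·P⁻¹ = [[-623, -624, 624], [-1248, -737, 993], [-2496, -1986, 2242]].
The requested entry is 993.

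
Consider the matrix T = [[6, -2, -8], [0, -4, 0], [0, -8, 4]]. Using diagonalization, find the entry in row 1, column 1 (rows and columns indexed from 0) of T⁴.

Characteristic polynomial: λ^3 - 6λ^2 - 16λ + 96 = (λ - 6)(λ - 4)(λ + 4), so the eigenvalues are -4, 4, 6.
λ=4: eigenvector (4, 0, 1).
λ=-4: eigenvector (1, 1, 1).
λ=6: eigenvector (1, 0, 0).
P = [[4, 1, 1], [0, 1, 0], [1, 1, 0]], D = diag(4, -4, 6), P⁻¹ = [[0, -1, 1], [0, 1, 0], [1, 3, -4]].
T⁴ = P·diag(256, 256, 1296)·P⁻¹ = [[1296, 3120, -4160], [0, 256, 0], [0, 0, 256]].
The requested entry is 256.

256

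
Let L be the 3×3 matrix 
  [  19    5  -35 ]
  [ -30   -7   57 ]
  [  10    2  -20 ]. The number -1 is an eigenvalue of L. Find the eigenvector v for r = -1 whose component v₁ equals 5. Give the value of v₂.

-6

L + 1I = [[20, 5, -35], [-30, -6, 57], [10, 2, -19]].
Solving (L + 1I)v = 0 gives the eigenspace spanned by (5, -6, 2).
With v₁ = 5, v = (5, -6, 2), so v₂ = -6.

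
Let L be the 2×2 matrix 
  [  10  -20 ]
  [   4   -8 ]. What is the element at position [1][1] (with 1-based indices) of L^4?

80

Characteristic polynomial: λ^2 - 2λ = λ(λ - 2), so the eigenvalues are 0, 2.
λ=2: eigenvector (5, 2).
λ=0: eigenvector (2, 1).
P = [[5, 2], [2, 1]], D = diag(2, 0), P⁻¹ = [[1, -2], [-2, 5]].
L⁴ = P·diag(16, 0)·P⁻¹ = [[80, -160], [32, -64]].
The requested entry is 80.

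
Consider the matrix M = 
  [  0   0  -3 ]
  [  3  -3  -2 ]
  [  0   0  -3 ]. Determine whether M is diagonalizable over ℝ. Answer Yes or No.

No

Characteristic polynomial: p(r) = r^3 + 6r^2 + 9r = r(r + 3)^2.
r = -3 has algebraic multiplicity 2; rank(M + 3I) = 2, so geometric multiplicity = 1.
Geometric multiplicity < algebraic multiplicity, so M is not diagonalizable.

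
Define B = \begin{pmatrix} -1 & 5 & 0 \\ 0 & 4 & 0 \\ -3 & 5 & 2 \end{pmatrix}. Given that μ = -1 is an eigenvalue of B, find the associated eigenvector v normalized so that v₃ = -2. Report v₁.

B + 1I = [[0, 5, 0], [0, 5, 0], [-3, 5, 3]].
Solving (B + 1I)v = 0 gives the eigenspace spanned by (-2, 0, -2).
With v₃ = -2, v = (-2, 0, -2), so v₁ = -2.

-2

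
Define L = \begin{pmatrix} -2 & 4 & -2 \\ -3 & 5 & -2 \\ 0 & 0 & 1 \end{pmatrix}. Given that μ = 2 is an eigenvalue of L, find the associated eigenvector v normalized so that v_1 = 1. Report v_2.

L − 2I = [[-4, 4, -2], [-3, 3, -2], [0, 0, -1]].
Solving (L − 2I)v = 0 gives the eigenspace spanned by (1, 1, 0).
With v_1 = 1, v = (1, 1, 0), so v_2 = 1.

1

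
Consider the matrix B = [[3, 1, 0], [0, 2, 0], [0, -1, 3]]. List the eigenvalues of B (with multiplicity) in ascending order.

Characteristic polynomial: p(μ) = μ^3 - 8μ^2 + 21μ - 18 = (μ - 3)^2(μ - 2).
Roots (with multiplicity): 2, 3, 3.

2, 3, 3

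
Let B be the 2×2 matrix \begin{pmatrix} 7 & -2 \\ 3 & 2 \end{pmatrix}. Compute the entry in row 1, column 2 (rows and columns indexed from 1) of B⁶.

-23058

Characteristic polynomial: λ^2 - 9λ + 20 = (λ - 5)(λ - 4), so the eigenvalues are 4, 5.
λ=5: eigenvector (1, 1).
λ=4: eigenvector (2, 3).
P = [[1, 2], [1, 3]], D = diag(5, 4), P⁻¹ = [[3, -2], [-1, 1]].
B⁶ = P·diag(15625, 4096)·P⁻¹ = [[38683, -23058], [34587, -18962]].
The requested entry is -23058.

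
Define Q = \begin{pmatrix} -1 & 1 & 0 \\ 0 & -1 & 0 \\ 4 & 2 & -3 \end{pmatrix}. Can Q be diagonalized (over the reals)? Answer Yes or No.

Characteristic polynomial: p(μ) = μ^3 + 5μ^2 + 7μ + 3 = (μ + 1)^2(μ + 3).
μ = -1 has algebraic multiplicity 2; rank(Q + 1I) = 2, so geometric multiplicity = 1.
Geometric multiplicity < algebraic multiplicity, so Q is not diagonalizable.

No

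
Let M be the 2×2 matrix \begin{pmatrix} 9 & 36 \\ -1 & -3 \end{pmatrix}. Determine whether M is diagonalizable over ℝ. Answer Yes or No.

No

Characteristic polynomial: p(r) = r^2 - 6r + 9 = (r - 3)^2.
r = 3 has algebraic multiplicity 2; rank(M − 3I) = 1, so geometric multiplicity = 1.
Geometric multiplicity < algebraic multiplicity, so M is not diagonalizable.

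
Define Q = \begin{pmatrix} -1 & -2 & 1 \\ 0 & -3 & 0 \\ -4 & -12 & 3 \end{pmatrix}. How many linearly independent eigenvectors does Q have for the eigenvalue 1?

Q − 1I = [[-2, -2, 1], [0, -4, 0], [-4, -12, 2]].
This matrix has rank 2, so its null space has dimension 3 − 2 = 1.

1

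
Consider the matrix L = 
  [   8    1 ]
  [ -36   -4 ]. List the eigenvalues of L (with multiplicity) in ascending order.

2, 2

Characteristic polynomial: p(s) = s^2 - 4s + 4 = (s - 2)^2.
Roots (with multiplicity): 2, 2.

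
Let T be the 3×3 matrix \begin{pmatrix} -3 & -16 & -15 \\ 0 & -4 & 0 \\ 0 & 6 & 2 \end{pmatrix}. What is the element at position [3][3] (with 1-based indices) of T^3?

8

Characteristic polynomial: λ^3 + 5λ^2 - 2λ - 24 = (λ - 2)(λ + 3)(λ + 4), so the eigenvalues are -4, -3, 2.
λ=-3: eigenvector (1, 0, 0).
λ=-4: eigenvector (1, 1, -1).
λ=2: eigenvector (-3, 0, 1).
P = [[1, 1, -3], [0, 1, 0], [0, -1, 1]], D = diag(-3, -4, 2), P⁻¹ = [[1, 2, 3], [0, 1, 0], [0, 1, 1]].
T³ = P·diag(-27, -64, 8)·P⁻¹ = [[-27, -142, -105], [0, -64, 0], [0, 72, 8]].
The requested entry is 8.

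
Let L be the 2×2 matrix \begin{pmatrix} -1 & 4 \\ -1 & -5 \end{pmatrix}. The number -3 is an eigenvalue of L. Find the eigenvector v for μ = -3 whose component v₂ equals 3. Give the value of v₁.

-6

L + 3I = [[2, 4], [-1, -2]].
Solving (L + 3I)v = 0 gives the eigenspace spanned by (-6, 3).
With v₂ = 3, v = (-6, 3), so v₁ = -6.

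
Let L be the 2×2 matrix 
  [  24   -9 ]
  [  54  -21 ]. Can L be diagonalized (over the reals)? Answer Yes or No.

Yes

Characteristic polynomial: p(λ) = λ^2 - 3λ - 18 = (λ - 6)(λ + 3).
All 2 eigenvalues are distinct, so L is diagonalizable.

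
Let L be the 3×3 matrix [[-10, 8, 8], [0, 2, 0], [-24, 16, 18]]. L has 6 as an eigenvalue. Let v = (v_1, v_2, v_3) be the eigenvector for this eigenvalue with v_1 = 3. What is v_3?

6

L − 6I = [[-16, 8, 8], [0, -4, 0], [-24, 16, 12]].
Solving (L − 6I)v = 0 gives the eigenspace spanned by (3, 0, 6).
With v_1 = 3, v = (3, 0, 6), so v_3 = 6.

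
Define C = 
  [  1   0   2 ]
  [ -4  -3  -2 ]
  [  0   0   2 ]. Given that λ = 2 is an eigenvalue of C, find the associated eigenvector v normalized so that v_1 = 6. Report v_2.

-6

C − 2I = [[-1, 0, 2], [-4, -5, -2], [0, 0, 0]].
Solving (C − 2I)v = 0 gives the eigenspace spanned by (6, -6, 3).
With v_1 = 6, v = (6, -6, 3), so v_2 = -6.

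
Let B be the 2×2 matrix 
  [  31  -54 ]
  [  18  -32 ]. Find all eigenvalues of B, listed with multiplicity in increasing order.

-5, 4

Characteristic polynomial: p(λ) = λ^2 + λ - 20 = (λ - 4)(λ + 5).
Roots (with multiplicity): -5, 4.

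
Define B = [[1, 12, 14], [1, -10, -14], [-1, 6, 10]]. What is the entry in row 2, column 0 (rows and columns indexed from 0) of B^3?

Characteristic polynomial: t^3 - t^2 - 14t + 24 = (t - 3)(t - 2)(t + 4), so the eigenvalues are -4, 2, 3.
t=3: eigenvector (-1, 1, -1).
t=-4: eigenvector (-2, 2, -1).
t=2: eigenvector (2, -1, 1).
P = [[-1, -2, 2], [1, 2, -1], [-1, -1, 1]], D = diag(3, -4, 2), P⁻¹ = [[1, 0, -2], [0, 1, 1], [1, 1, 0]].
B³ = P·diag(27, -64, 8)·P⁻¹ = [[-11, 144, 182], [19, -136, -182], [-19, 72, 118]].
The requested entry is -19.

-19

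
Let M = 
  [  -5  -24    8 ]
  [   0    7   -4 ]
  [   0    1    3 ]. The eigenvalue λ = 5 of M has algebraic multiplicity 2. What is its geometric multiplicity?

M − 5I = [[-10, -24, 8], [0, 2, -4], [0, 1, -2]].
This matrix has rank 2, so its null space has dimension 3 − 2 = 1.

1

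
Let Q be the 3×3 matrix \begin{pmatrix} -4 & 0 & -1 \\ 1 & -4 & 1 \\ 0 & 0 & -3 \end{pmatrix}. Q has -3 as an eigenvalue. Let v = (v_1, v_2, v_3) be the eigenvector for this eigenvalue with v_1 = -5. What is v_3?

Q + 3I = [[-1, 0, -1], [1, -1, 1], [0, 0, 0]].
Solving (Q + 3I)v = 0 gives the eigenspace spanned by (-5, 0, 5).
With v_1 = -5, v = (-5, 0, 5), so v_3 = 5.

5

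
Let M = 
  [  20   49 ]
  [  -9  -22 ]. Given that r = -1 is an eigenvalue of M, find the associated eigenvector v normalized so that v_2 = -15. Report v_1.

35

M + 1I = [[21, 49], [-9, -21]].
Solving (M + 1I)v = 0 gives the eigenspace spanned by (35, -15).
With v_2 = -15, v = (35, -15), so v_1 = 35.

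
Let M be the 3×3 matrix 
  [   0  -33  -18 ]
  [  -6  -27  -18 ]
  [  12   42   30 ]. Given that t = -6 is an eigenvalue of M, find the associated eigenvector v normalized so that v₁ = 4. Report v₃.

-6

M + 6I = [[6, -33, -18], [-6, -21, -18], [12, 42, 36]].
Solving (M + 6I)v = 0 gives the eigenspace spanned by (4, 4, -6).
With v₁ = 4, v = (4, 4, -6), so v₃ = -6.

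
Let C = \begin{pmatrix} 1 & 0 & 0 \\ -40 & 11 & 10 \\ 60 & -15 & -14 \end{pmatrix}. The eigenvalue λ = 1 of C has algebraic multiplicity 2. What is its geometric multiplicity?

2

C − 1I = [[0, 0, 0], [-40, 10, 10], [60, -15, -15]].
This matrix has rank 1, so its null space has dimension 3 − 1 = 2.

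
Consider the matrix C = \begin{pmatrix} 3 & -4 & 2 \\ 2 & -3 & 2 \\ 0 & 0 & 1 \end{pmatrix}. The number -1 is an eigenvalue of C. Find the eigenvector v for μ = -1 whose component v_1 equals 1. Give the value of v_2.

C + 1I = [[4, -4, 2], [2, -2, 2], [0, 0, 2]].
Solving (C + 1I)v = 0 gives the eigenspace spanned by (1, 1, 0).
With v_1 = 1, v = (1, 1, 0), so v_2 = 1.

1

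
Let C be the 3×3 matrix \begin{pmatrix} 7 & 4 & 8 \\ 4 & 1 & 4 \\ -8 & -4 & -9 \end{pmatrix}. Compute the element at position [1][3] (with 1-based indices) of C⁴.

Characteristic polynomial: r^3 + r^2 - r - 1 = (r - 1)(r + 1)^2, so the eigenvalues are -1, -1, 1.
r=-1: eigenvector (-3, -2, 4).
r=1: eigenvector (2, 1, -2).
r=-1: eigenvector (-1, 0, 1).
P = [[-3, 2, -1], [-2, 1, 0], [4, -2, 1]], D = diag(-1, 1, -1), P⁻¹ = [[1, 0, 1], [2, 1, 2], [0, 2, 1]].
C⁴ = P·diag(1, 1, 1)·P⁻¹ = [[1, 0, 0], [0, 1, 0], [0, 0, 1]].
The requested entry is 0.

0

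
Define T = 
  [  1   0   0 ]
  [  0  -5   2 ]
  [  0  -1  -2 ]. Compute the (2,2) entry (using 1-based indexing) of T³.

-101

Characteristic polynomial: μ^3 + 6μ^2 + 5μ - 12 = (μ - 1)(μ + 3)(μ + 4), so the eigenvalues are -4, -3, 1.
μ=1: eigenvector (1, 0, 0).
μ=-3: eigenvector (0, -1, -1).
μ=-4: eigenvector (0, 2, 1).
P = [[1, 0, 0], [0, -1, 2], [0, -1, 1]], D = diag(1, -3, -4), P⁻¹ = [[1, 0, 0], [0, 1, -2], [0, 1, -1]].
T³ = P·diag(1, -27, -64)·P⁻¹ = [[1, 0, 0], [0, -101, 74], [0, -37, 10]].
The requested entry is -101.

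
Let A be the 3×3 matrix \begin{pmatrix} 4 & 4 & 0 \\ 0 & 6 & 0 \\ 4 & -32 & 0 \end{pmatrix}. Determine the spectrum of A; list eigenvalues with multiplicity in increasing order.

0, 4, 6

Characteristic polynomial: p(t) = t^3 - 10t^2 + 24t = t(t - 6)(t - 4).
Roots (with multiplicity): 0, 4, 6.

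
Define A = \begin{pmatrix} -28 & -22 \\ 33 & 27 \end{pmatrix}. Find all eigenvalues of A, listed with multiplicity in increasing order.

Characteristic polynomial: p(λ) = λ^2 + λ - 30 = (λ - 5)(λ + 6).
Roots (with multiplicity): -6, 5.

-6, 5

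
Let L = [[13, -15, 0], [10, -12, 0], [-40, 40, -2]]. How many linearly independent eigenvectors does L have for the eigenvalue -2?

2

L + 2I = [[15, -15, 0], [10, -10, 0], [-40, 40, 0]].
This matrix has rank 1, so its null space has dimension 3 − 1 = 2.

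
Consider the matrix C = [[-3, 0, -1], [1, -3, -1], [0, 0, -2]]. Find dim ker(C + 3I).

1

C + 3I = [[0, 0, -1], [1, 0, -1], [0, 0, 1]].
This matrix has rank 2, so its null space has dimension 3 − 2 = 1.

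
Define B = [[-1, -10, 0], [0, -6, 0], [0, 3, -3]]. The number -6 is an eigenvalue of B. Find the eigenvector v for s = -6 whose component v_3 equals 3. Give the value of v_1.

B + 6I = [[5, -10, 0], [0, 0, 0], [0, 3, 3]].
Solving (B + 6I)v = 0 gives the eigenspace spanned by (-6, -3, 3).
With v_3 = 3, v = (-6, -3, 3), so v_1 = -6.

-6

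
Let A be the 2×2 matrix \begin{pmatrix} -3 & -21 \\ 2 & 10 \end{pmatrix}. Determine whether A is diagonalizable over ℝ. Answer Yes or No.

Yes

Characteristic polynomial: p(t) = t^2 - 7t + 12 = (t - 4)(t - 3).
All 2 eigenvalues are distinct, so A is diagonalizable.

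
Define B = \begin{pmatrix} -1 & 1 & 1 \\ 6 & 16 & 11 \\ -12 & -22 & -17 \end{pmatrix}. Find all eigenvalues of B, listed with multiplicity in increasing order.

-4, -3, 5

Characteristic polynomial: p(s) = s^3 + 2s^2 - 23s - 60 = (s - 5)(s + 3)(s + 4).
Roots (with multiplicity): -4, -3, 5.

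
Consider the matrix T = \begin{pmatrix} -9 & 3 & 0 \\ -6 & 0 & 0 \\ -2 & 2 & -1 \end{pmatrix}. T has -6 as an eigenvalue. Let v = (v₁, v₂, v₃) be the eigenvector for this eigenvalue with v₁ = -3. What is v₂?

T + 6I = [[-3, 3, 0], [-6, 6, 0], [-2, 2, 5]].
Solving (T + 6I)v = 0 gives the eigenspace spanned by (-3, -3, 0).
With v₁ = -3, v = (-3, -3, 0), so v₂ = -3.

-3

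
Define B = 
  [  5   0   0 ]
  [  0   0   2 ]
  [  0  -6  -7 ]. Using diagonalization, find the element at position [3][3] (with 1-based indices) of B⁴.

Characteristic polynomial: μ^3 + 2μ^2 - 23μ - 60 = (μ - 5)(μ + 3)(μ + 4), so the eigenvalues are -4, -3, 5.
μ=5: eigenvector (1, 0, 0).
μ=-4: eigenvector (0, 1, -2).
μ=-3: eigenvector (0, 2, -3).
P = [[1, 0, 0], [0, 1, 2], [0, -2, -3]], D = diag(5, -4, -3), P⁻¹ = [[1, 0, 0], [0, -3, -2], [0, 2, 1]].
B⁴ = P·diag(625, 256, 81)·P⁻¹ = [[625, 0, 0], [0, -444, -350], [0, 1050, 781]].
The requested entry is 781.

781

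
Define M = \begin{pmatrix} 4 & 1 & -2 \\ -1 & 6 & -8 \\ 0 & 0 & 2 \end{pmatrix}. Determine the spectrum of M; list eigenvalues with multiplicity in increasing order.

2, 5, 5

Characteristic polynomial: p(s) = s^3 - 12s^2 + 45s - 50 = (s - 5)^2(s - 2).
Roots (with multiplicity): 2, 5, 5.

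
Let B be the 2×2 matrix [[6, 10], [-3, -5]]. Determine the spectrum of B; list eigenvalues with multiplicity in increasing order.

Characteristic polynomial: p(r) = r^2 - r = r(r - 1).
Roots (with multiplicity): 0, 1.

0, 1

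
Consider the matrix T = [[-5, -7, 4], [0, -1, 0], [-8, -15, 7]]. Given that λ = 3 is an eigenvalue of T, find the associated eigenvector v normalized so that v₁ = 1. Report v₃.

2

T − 3I = [[-8, -7, 4], [0, -4, 0], [-8, -15, 4]].
Solving (T − 3I)v = 0 gives the eigenspace spanned by (1, 0, 2).
With v₁ = 1, v = (1, 0, 2), so v₃ = 2.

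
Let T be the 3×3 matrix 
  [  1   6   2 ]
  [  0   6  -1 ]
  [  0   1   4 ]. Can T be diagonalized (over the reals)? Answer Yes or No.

No

Characteristic polynomial: p(r) = r^3 - 11r^2 + 35r - 25 = (r - 5)^2(r - 1).
r = 5 has algebraic multiplicity 2; rank(T − 5I) = 2, so geometric multiplicity = 1.
Geometric multiplicity < algebraic multiplicity, so T is not diagonalizable.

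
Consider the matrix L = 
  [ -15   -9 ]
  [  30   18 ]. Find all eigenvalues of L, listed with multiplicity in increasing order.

0, 3

Characteristic polynomial: p(μ) = μ^2 - 3μ = μ(μ - 3).
Roots (with multiplicity): 0, 3.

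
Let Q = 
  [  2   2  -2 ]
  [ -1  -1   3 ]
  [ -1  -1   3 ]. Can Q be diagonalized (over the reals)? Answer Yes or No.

Characteristic polynomial: p(t) = t^3 - 4t^2 + 4t = t(t - 2)^2.
t = 2 has algebraic multiplicity 2; rank(Q − 2I) = 2, so geometric multiplicity = 1.
Geometric multiplicity < algebraic multiplicity, so Q is not diagonalizable.

No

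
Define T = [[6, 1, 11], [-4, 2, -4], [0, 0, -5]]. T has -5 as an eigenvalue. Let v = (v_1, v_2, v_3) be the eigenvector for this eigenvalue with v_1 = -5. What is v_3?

5

T + 5I = [[11, 1, 11], [-4, 7, -4], [0, 0, 0]].
Solving (T + 5I)v = 0 gives the eigenspace spanned by (-5, 0, 5).
With v_1 = -5, v = (-5, 0, 5), so v_3 = 5.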